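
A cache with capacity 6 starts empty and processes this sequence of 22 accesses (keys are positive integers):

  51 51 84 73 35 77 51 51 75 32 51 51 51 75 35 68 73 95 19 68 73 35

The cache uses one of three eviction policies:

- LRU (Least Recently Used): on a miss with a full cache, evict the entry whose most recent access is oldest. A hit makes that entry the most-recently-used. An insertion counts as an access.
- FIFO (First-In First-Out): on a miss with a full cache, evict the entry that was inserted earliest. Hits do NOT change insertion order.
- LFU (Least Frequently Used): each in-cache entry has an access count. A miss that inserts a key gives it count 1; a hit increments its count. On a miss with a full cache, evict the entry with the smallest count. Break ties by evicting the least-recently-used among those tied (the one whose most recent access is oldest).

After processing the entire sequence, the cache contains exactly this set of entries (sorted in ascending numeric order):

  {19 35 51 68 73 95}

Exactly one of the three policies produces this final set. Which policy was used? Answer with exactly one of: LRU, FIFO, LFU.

Simulating under each policy and comparing final sets:
  LRU: final set = {19 35 68 73 75 95} -> differs
  FIFO: final set = {19 35 51 68 73 95} -> MATCHES target
  LFU: final set = {19 35 51 68 73 75} -> differs
Only FIFO produces the target set.

Answer: FIFO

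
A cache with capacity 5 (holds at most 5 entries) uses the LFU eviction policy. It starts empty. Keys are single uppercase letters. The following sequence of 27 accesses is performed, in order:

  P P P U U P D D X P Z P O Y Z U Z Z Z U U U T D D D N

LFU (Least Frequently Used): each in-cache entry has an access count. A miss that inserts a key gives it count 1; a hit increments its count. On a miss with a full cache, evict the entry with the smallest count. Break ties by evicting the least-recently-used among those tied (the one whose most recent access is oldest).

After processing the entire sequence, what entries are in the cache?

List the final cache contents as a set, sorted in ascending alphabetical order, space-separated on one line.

LFU simulation (capacity=5):
  1. access P: MISS. Cache: [P(c=1)]
  2. access P: HIT, count now 2. Cache: [P(c=2)]
  3. access P: HIT, count now 3. Cache: [P(c=3)]
  4. access U: MISS. Cache: [U(c=1) P(c=3)]
  5. access U: HIT, count now 2. Cache: [U(c=2) P(c=3)]
  6. access P: HIT, count now 4. Cache: [U(c=2) P(c=4)]
  7. access D: MISS. Cache: [D(c=1) U(c=2) P(c=4)]
  8. access D: HIT, count now 2. Cache: [U(c=2) D(c=2) P(c=4)]
  9. access X: MISS. Cache: [X(c=1) U(c=2) D(c=2) P(c=4)]
  10. access P: HIT, count now 5. Cache: [X(c=1) U(c=2) D(c=2) P(c=5)]
  11. access Z: MISS. Cache: [X(c=1) Z(c=1) U(c=2) D(c=2) P(c=5)]
  12. access P: HIT, count now 6. Cache: [X(c=1) Z(c=1) U(c=2) D(c=2) P(c=6)]
  13. access O: MISS, evict X(c=1). Cache: [Z(c=1) O(c=1) U(c=2) D(c=2) P(c=6)]
  14. access Y: MISS, evict Z(c=1). Cache: [O(c=1) Y(c=1) U(c=2) D(c=2) P(c=6)]
  15. access Z: MISS, evict O(c=1). Cache: [Y(c=1) Z(c=1) U(c=2) D(c=2) P(c=6)]
  16. access U: HIT, count now 3. Cache: [Y(c=1) Z(c=1) D(c=2) U(c=3) P(c=6)]
  17. access Z: HIT, count now 2. Cache: [Y(c=1) D(c=2) Z(c=2) U(c=3) P(c=6)]
  18. access Z: HIT, count now 3. Cache: [Y(c=1) D(c=2) U(c=3) Z(c=3) P(c=6)]
  19. access Z: HIT, count now 4. Cache: [Y(c=1) D(c=2) U(c=3) Z(c=4) P(c=6)]
  20. access U: HIT, count now 4. Cache: [Y(c=1) D(c=2) Z(c=4) U(c=4) P(c=6)]
  21. access U: HIT, count now 5. Cache: [Y(c=1) D(c=2) Z(c=4) U(c=5) P(c=6)]
  22. access U: HIT, count now 6. Cache: [Y(c=1) D(c=2) Z(c=4) P(c=6) U(c=6)]
  23. access T: MISS, evict Y(c=1). Cache: [T(c=1) D(c=2) Z(c=4) P(c=6) U(c=6)]
  24. access D: HIT, count now 3. Cache: [T(c=1) D(c=3) Z(c=4) P(c=6) U(c=6)]
  25. access D: HIT, count now 4. Cache: [T(c=1) Z(c=4) D(c=4) P(c=6) U(c=6)]
  26. access D: HIT, count now 5. Cache: [T(c=1) Z(c=4) D(c=5) P(c=6) U(c=6)]
  27. access N: MISS, evict T(c=1). Cache: [N(c=1) Z(c=4) D(c=5) P(c=6) U(c=6)]
Total: 17 hits, 10 misses, 5 evictions

Answer: D N P U Z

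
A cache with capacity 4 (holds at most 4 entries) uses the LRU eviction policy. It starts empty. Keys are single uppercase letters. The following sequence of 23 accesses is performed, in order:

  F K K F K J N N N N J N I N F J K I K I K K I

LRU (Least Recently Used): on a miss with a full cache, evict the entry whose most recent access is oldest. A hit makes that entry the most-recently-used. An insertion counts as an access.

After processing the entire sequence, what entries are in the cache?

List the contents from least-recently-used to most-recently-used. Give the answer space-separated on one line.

Answer: F J K I

Derivation:
LRU simulation (capacity=4):
  1. access F: MISS. Cache (LRU->MRU): [F]
  2. access K: MISS. Cache (LRU->MRU): [F K]
  3. access K: HIT. Cache (LRU->MRU): [F K]
  4. access F: HIT. Cache (LRU->MRU): [K F]
  5. access K: HIT. Cache (LRU->MRU): [F K]
  6. access J: MISS. Cache (LRU->MRU): [F K J]
  7. access N: MISS. Cache (LRU->MRU): [F K J N]
  8. access N: HIT. Cache (LRU->MRU): [F K J N]
  9. access N: HIT. Cache (LRU->MRU): [F K J N]
  10. access N: HIT. Cache (LRU->MRU): [F K J N]
  11. access J: HIT. Cache (LRU->MRU): [F K N J]
  12. access N: HIT. Cache (LRU->MRU): [F K J N]
  13. access I: MISS, evict F. Cache (LRU->MRU): [K J N I]
  14. access N: HIT. Cache (LRU->MRU): [K J I N]
  15. access F: MISS, evict K. Cache (LRU->MRU): [J I N F]
  16. access J: HIT. Cache (LRU->MRU): [I N F J]
  17. access K: MISS, evict I. Cache (LRU->MRU): [N F J K]
  18. access I: MISS, evict N. Cache (LRU->MRU): [F J K I]
  19. access K: HIT. Cache (LRU->MRU): [F J I K]
  20. access I: HIT. Cache (LRU->MRU): [F J K I]
  21. access K: HIT. Cache (LRU->MRU): [F J I K]
  22. access K: HIT. Cache (LRU->MRU): [F J I K]
  23. access I: HIT. Cache (LRU->MRU): [F J K I]
Total: 15 hits, 8 misses, 4 evictions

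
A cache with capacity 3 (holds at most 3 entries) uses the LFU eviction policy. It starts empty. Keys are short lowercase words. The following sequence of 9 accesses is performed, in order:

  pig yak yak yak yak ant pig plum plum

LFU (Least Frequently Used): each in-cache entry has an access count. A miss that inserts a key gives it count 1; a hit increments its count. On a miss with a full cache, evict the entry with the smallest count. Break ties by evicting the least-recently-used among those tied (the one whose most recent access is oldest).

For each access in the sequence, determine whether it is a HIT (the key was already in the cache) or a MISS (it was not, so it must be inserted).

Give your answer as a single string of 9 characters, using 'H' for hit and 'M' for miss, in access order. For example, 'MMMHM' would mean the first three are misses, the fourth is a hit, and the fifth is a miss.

Answer: MMHHHMHMH

Derivation:
LFU simulation (capacity=3):
  1. access pig: MISS. Cache: [pig(c=1)]
  2. access yak: MISS. Cache: [pig(c=1) yak(c=1)]
  3. access yak: HIT, count now 2. Cache: [pig(c=1) yak(c=2)]
  4. access yak: HIT, count now 3. Cache: [pig(c=1) yak(c=3)]
  5. access yak: HIT, count now 4. Cache: [pig(c=1) yak(c=4)]
  6. access ant: MISS. Cache: [pig(c=1) ant(c=1) yak(c=4)]
  7. access pig: HIT, count now 2. Cache: [ant(c=1) pig(c=2) yak(c=4)]
  8. access plum: MISS, evict ant(c=1). Cache: [plum(c=1) pig(c=2) yak(c=4)]
  9. access plum: HIT, count now 2. Cache: [pig(c=2) plum(c=2) yak(c=4)]
Total: 5 hits, 4 misses, 1 evictions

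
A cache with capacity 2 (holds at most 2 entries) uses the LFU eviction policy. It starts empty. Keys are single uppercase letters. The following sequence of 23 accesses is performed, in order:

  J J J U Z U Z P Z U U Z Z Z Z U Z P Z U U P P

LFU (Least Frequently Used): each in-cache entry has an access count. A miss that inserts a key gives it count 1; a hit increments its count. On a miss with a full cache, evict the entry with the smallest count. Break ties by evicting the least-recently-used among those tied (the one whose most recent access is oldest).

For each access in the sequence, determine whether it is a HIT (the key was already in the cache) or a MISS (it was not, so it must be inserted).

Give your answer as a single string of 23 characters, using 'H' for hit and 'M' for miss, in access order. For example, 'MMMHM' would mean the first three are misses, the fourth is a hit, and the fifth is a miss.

Answer: MHHMMMMMMMHMHHHMHMHMHMH

Derivation:
LFU simulation (capacity=2):
  1. access J: MISS. Cache: [J(c=1)]
  2. access J: HIT, count now 2. Cache: [J(c=2)]
  3. access J: HIT, count now 3. Cache: [J(c=3)]
  4. access U: MISS. Cache: [U(c=1) J(c=3)]
  5. access Z: MISS, evict U(c=1). Cache: [Z(c=1) J(c=3)]
  6. access U: MISS, evict Z(c=1). Cache: [U(c=1) J(c=3)]
  7. access Z: MISS, evict U(c=1). Cache: [Z(c=1) J(c=3)]
  8. access P: MISS, evict Z(c=1). Cache: [P(c=1) J(c=3)]
  9. access Z: MISS, evict P(c=1). Cache: [Z(c=1) J(c=3)]
  10. access U: MISS, evict Z(c=1). Cache: [U(c=1) J(c=3)]
  11. access U: HIT, count now 2. Cache: [U(c=2) J(c=3)]
  12. access Z: MISS, evict U(c=2). Cache: [Z(c=1) J(c=3)]
  13. access Z: HIT, count now 2. Cache: [Z(c=2) J(c=3)]
  14. access Z: HIT, count now 3. Cache: [J(c=3) Z(c=3)]
  15. access Z: HIT, count now 4. Cache: [J(c=3) Z(c=4)]
  16. access U: MISS, evict J(c=3). Cache: [U(c=1) Z(c=4)]
  17. access Z: HIT, count now 5. Cache: [U(c=1) Z(c=5)]
  18. access P: MISS, evict U(c=1). Cache: [P(c=1) Z(c=5)]
  19. access Z: HIT, count now 6. Cache: [P(c=1) Z(c=6)]
  20. access U: MISS, evict P(c=1). Cache: [U(c=1) Z(c=6)]
  21. access U: HIT, count now 2. Cache: [U(c=2) Z(c=6)]
  22. access P: MISS, evict U(c=2). Cache: [P(c=1) Z(c=6)]
  23. access P: HIT, count now 2. Cache: [P(c=2) Z(c=6)]
Total: 10 hits, 13 misses, 11 evictions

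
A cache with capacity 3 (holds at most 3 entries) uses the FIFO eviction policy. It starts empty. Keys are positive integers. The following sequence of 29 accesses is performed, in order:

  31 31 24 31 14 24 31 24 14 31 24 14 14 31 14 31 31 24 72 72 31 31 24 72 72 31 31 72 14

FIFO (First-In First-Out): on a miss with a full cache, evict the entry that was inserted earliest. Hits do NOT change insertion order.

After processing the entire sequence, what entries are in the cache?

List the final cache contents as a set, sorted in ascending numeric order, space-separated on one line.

Answer: 14 24 31

Derivation:
FIFO simulation (capacity=3):
  1. access 31: MISS. Cache (old->new): [31]
  2. access 31: HIT. Cache (old->new): [31]
  3. access 24: MISS. Cache (old->new): [31 24]
  4. access 31: HIT. Cache (old->new): [31 24]
  5. access 14: MISS. Cache (old->new): [31 24 14]
  6. access 24: HIT. Cache (old->new): [31 24 14]
  7. access 31: HIT. Cache (old->new): [31 24 14]
  8. access 24: HIT. Cache (old->new): [31 24 14]
  9. access 14: HIT. Cache (old->new): [31 24 14]
  10. access 31: HIT. Cache (old->new): [31 24 14]
  11. access 24: HIT. Cache (old->new): [31 24 14]
  12. access 14: HIT. Cache (old->new): [31 24 14]
  13. access 14: HIT. Cache (old->new): [31 24 14]
  14. access 31: HIT. Cache (old->new): [31 24 14]
  15. access 14: HIT. Cache (old->new): [31 24 14]
  16. access 31: HIT. Cache (old->new): [31 24 14]
  17. access 31: HIT. Cache (old->new): [31 24 14]
  18. access 24: HIT. Cache (old->new): [31 24 14]
  19. access 72: MISS, evict 31. Cache (old->new): [24 14 72]
  20. access 72: HIT. Cache (old->new): [24 14 72]
  21. access 31: MISS, evict 24. Cache (old->new): [14 72 31]
  22. access 31: HIT. Cache (old->new): [14 72 31]
  23. access 24: MISS, evict 14. Cache (old->new): [72 31 24]
  24. access 72: HIT. Cache (old->new): [72 31 24]
  25. access 72: HIT. Cache (old->new): [72 31 24]
  26. access 31: HIT. Cache (old->new): [72 31 24]
  27. access 31: HIT. Cache (old->new): [72 31 24]
  28. access 72: HIT. Cache (old->new): [72 31 24]
  29. access 14: MISS, evict 72. Cache (old->new): [31 24 14]
Total: 22 hits, 7 misses, 4 evictions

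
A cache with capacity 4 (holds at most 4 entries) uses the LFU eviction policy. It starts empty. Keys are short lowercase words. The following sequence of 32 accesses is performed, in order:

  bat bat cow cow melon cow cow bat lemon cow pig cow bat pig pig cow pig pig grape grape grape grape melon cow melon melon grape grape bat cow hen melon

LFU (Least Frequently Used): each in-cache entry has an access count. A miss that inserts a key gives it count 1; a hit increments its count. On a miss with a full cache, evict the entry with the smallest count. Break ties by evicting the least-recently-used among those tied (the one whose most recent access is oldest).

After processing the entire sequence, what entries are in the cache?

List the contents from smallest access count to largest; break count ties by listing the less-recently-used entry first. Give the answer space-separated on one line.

Answer: melon pig grape cow

Derivation:
LFU simulation (capacity=4):
  1. access bat: MISS. Cache: [bat(c=1)]
  2. access bat: HIT, count now 2. Cache: [bat(c=2)]
  3. access cow: MISS. Cache: [cow(c=1) bat(c=2)]
  4. access cow: HIT, count now 2. Cache: [bat(c=2) cow(c=2)]
  5. access melon: MISS. Cache: [melon(c=1) bat(c=2) cow(c=2)]
  6. access cow: HIT, count now 3. Cache: [melon(c=1) bat(c=2) cow(c=3)]
  7. access cow: HIT, count now 4. Cache: [melon(c=1) bat(c=2) cow(c=4)]
  8. access bat: HIT, count now 3. Cache: [melon(c=1) bat(c=3) cow(c=4)]
  9. access lemon: MISS. Cache: [melon(c=1) lemon(c=1) bat(c=3) cow(c=4)]
  10. access cow: HIT, count now 5. Cache: [melon(c=1) lemon(c=1) bat(c=3) cow(c=5)]
  11. access pig: MISS, evict melon(c=1). Cache: [lemon(c=1) pig(c=1) bat(c=3) cow(c=5)]
  12. access cow: HIT, count now 6. Cache: [lemon(c=1) pig(c=1) bat(c=3) cow(c=6)]
  13. access bat: HIT, count now 4. Cache: [lemon(c=1) pig(c=1) bat(c=4) cow(c=6)]
  14. access pig: HIT, count now 2. Cache: [lemon(c=1) pig(c=2) bat(c=4) cow(c=6)]
  15. access pig: HIT, count now 3. Cache: [lemon(c=1) pig(c=3) bat(c=4) cow(c=6)]
  16. access cow: HIT, count now 7. Cache: [lemon(c=1) pig(c=3) bat(c=4) cow(c=7)]
  17. access pig: HIT, count now 4. Cache: [lemon(c=1) bat(c=4) pig(c=4) cow(c=7)]
  18. access pig: HIT, count now 5. Cache: [lemon(c=1) bat(c=4) pig(c=5) cow(c=7)]
  19. access grape: MISS, evict lemon(c=1). Cache: [grape(c=1) bat(c=4) pig(c=5) cow(c=7)]
  20. access grape: HIT, count now 2. Cache: [grape(c=2) bat(c=4) pig(c=5) cow(c=7)]
  21. access grape: HIT, count now 3. Cache: [grape(c=3) bat(c=4) pig(c=5) cow(c=7)]
  22. access grape: HIT, count now 4. Cache: [bat(c=4) grape(c=4) pig(c=5) cow(c=7)]
  23. access melon: MISS, evict bat(c=4). Cache: [melon(c=1) grape(c=4) pig(c=5) cow(c=7)]
  24. access cow: HIT, count now 8. Cache: [melon(c=1) grape(c=4) pig(c=5) cow(c=8)]
  25. access melon: HIT, count now 2. Cache: [melon(c=2) grape(c=4) pig(c=5) cow(c=8)]
  26. access melon: HIT, count now 3. Cache: [melon(c=3) grape(c=4) pig(c=5) cow(c=8)]
  27. access grape: HIT, count now 5. Cache: [melon(c=3) pig(c=5) grape(c=5) cow(c=8)]
  28. access grape: HIT, count now 6. Cache: [melon(c=3) pig(c=5) grape(c=6) cow(c=8)]
  29. access bat: MISS, evict melon(c=3). Cache: [bat(c=1) pig(c=5) grape(c=6) cow(c=8)]
  30. access cow: HIT, count now 9. Cache: [bat(c=1) pig(c=5) grape(c=6) cow(c=9)]
  31. access hen: MISS, evict bat(c=1). Cache: [hen(c=1) pig(c=5) grape(c=6) cow(c=9)]
  32. access melon: MISS, evict hen(c=1). Cache: [melon(c=1) pig(c=5) grape(c=6) cow(c=9)]
Total: 22 hits, 10 misses, 6 evictions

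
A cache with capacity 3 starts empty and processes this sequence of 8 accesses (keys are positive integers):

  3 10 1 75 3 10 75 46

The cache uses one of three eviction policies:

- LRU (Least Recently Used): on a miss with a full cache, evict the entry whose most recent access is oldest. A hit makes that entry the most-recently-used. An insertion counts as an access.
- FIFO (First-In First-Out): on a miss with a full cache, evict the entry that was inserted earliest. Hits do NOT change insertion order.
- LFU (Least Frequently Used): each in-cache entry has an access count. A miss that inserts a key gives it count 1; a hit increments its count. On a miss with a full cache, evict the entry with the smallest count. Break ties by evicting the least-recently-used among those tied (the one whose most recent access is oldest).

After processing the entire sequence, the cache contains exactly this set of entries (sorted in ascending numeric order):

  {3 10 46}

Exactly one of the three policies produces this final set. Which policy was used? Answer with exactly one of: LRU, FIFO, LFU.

Simulating under each policy and comparing final sets:
  LRU: final set = {10 46 75} -> differs
  FIFO: final set = {3 10 46} -> MATCHES target
  LFU: final set = {10 46 75} -> differs
Only FIFO produces the target set.

Answer: FIFO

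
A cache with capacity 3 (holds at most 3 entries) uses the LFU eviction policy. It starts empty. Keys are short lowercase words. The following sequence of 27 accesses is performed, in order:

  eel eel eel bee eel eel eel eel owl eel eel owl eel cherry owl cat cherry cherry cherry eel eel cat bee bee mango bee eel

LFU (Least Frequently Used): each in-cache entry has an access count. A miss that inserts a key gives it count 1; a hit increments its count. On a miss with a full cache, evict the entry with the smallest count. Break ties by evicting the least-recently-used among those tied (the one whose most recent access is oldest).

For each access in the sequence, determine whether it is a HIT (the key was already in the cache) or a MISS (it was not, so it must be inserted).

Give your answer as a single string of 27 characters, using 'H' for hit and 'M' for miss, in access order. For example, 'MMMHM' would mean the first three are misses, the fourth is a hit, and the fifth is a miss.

Answer: MHHMHHHHMHHHHMHMMHHHHMMHMMH

Derivation:
LFU simulation (capacity=3):
  1. access eel: MISS. Cache: [eel(c=1)]
  2. access eel: HIT, count now 2. Cache: [eel(c=2)]
  3. access eel: HIT, count now 3. Cache: [eel(c=3)]
  4. access bee: MISS. Cache: [bee(c=1) eel(c=3)]
  5. access eel: HIT, count now 4. Cache: [bee(c=1) eel(c=4)]
  6. access eel: HIT, count now 5. Cache: [bee(c=1) eel(c=5)]
  7. access eel: HIT, count now 6. Cache: [bee(c=1) eel(c=6)]
  8. access eel: HIT, count now 7. Cache: [bee(c=1) eel(c=7)]
  9. access owl: MISS. Cache: [bee(c=1) owl(c=1) eel(c=7)]
  10. access eel: HIT, count now 8. Cache: [bee(c=1) owl(c=1) eel(c=8)]
  11. access eel: HIT, count now 9. Cache: [bee(c=1) owl(c=1) eel(c=9)]
  12. access owl: HIT, count now 2. Cache: [bee(c=1) owl(c=2) eel(c=9)]
  13. access eel: HIT, count now 10. Cache: [bee(c=1) owl(c=2) eel(c=10)]
  14. access cherry: MISS, evict bee(c=1). Cache: [cherry(c=1) owl(c=2) eel(c=10)]
  15. access owl: HIT, count now 3. Cache: [cherry(c=1) owl(c=3) eel(c=10)]
  16. access cat: MISS, evict cherry(c=1). Cache: [cat(c=1) owl(c=3) eel(c=10)]
  17. access cherry: MISS, evict cat(c=1). Cache: [cherry(c=1) owl(c=3) eel(c=10)]
  18. access cherry: HIT, count now 2. Cache: [cherry(c=2) owl(c=3) eel(c=10)]
  19. access cherry: HIT, count now 3. Cache: [owl(c=3) cherry(c=3) eel(c=10)]
  20. access eel: HIT, count now 11. Cache: [owl(c=3) cherry(c=3) eel(c=11)]
  21. access eel: HIT, count now 12. Cache: [owl(c=3) cherry(c=3) eel(c=12)]
  22. access cat: MISS, evict owl(c=3). Cache: [cat(c=1) cherry(c=3) eel(c=12)]
  23. access bee: MISS, evict cat(c=1). Cache: [bee(c=1) cherry(c=3) eel(c=12)]
  24. access bee: HIT, count now 2. Cache: [bee(c=2) cherry(c=3) eel(c=12)]
  25. access mango: MISS, evict bee(c=2). Cache: [mango(c=1) cherry(c=3) eel(c=12)]
  26. access bee: MISS, evict mango(c=1). Cache: [bee(c=1) cherry(c=3) eel(c=12)]
  27. access eel: HIT, count now 13. Cache: [bee(c=1) cherry(c=3) eel(c=13)]
Total: 17 hits, 10 misses, 7 evictions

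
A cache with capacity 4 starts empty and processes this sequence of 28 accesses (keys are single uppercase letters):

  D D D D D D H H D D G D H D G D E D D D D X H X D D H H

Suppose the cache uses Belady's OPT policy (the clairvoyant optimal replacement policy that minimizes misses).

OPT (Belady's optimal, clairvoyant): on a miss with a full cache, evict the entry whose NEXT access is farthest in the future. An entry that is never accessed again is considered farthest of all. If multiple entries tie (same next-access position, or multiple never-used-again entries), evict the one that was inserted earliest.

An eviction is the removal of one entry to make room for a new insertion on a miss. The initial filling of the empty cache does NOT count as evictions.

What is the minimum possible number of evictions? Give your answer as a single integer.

Answer: 1

Derivation:
OPT (Belady) simulation (capacity=4):
  1. access D: MISS. Cache: [D]
  2. access D: HIT. Next use of D: step 3. Cache: [D]
  3. access D: HIT. Next use of D: step 4. Cache: [D]
  4. access D: HIT. Next use of D: step 5. Cache: [D]
  5. access D: HIT. Next use of D: step 6. Cache: [D]
  6. access D: HIT. Next use of D: step 9. Cache: [D]
  7. access H: MISS. Cache: [D H]
  8. access H: HIT. Next use of H: step 13. Cache: [D H]
  9. access D: HIT. Next use of D: step 10. Cache: [D H]
  10. access D: HIT. Next use of D: step 12. Cache: [D H]
  11. access G: MISS. Cache: [D H G]
  12. access D: HIT. Next use of D: step 14. Cache: [D H G]
  13. access H: HIT. Next use of H: step 23. Cache: [D H G]
  14. access D: HIT. Next use of D: step 16. Cache: [D H G]
  15. access G: HIT. Next use of G: never. Cache: [D H G]
  16. access D: HIT. Next use of D: step 18. Cache: [D H G]
  17. access E: MISS. Cache: [D H G E]
  18. access D: HIT. Next use of D: step 19. Cache: [D H G E]
  19. access D: HIT. Next use of D: step 20. Cache: [D H G E]
  20. access D: HIT. Next use of D: step 21. Cache: [D H G E]
  21. access D: HIT. Next use of D: step 25. Cache: [D H G E]
  22. access X: MISS, evict G (next use: never). Cache: [D H E X]
  23. access H: HIT. Next use of H: step 27. Cache: [D H E X]
  24. access X: HIT. Next use of X: never. Cache: [D H E X]
  25. access D: HIT. Next use of D: step 26. Cache: [D H E X]
  26. access D: HIT. Next use of D: never. Cache: [D H E X]
  27. access H: HIT. Next use of H: step 28. Cache: [D H E X]
  28. access H: HIT. Next use of H: never. Cache: [D H E X]
Total: 23 hits, 5 misses, 1 evictions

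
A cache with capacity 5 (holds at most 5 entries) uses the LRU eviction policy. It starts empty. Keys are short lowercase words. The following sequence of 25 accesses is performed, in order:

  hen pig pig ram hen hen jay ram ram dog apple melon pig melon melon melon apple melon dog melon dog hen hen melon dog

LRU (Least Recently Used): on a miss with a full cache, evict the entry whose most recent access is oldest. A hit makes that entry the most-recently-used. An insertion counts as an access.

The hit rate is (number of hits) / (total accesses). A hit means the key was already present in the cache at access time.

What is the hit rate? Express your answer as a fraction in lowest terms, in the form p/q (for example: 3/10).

LRU simulation (capacity=5):
  1. access hen: MISS. Cache (LRU->MRU): [hen]
  2. access pig: MISS. Cache (LRU->MRU): [hen pig]
  3. access pig: HIT. Cache (LRU->MRU): [hen pig]
  4. access ram: MISS. Cache (LRU->MRU): [hen pig ram]
  5. access hen: HIT. Cache (LRU->MRU): [pig ram hen]
  6. access hen: HIT. Cache (LRU->MRU): [pig ram hen]
  7. access jay: MISS. Cache (LRU->MRU): [pig ram hen jay]
  8. access ram: HIT. Cache (LRU->MRU): [pig hen jay ram]
  9. access ram: HIT. Cache (LRU->MRU): [pig hen jay ram]
  10. access dog: MISS. Cache (LRU->MRU): [pig hen jay ram dog]
  11. access apple: MISS, evict pig. Cache (LRU->MRU): [hen jay ram dog apple]
  12. access melon: MISS, evict hen. Cache (LRU->MRU): [jay ram dog apple melon]
  13. access pig: MISS, evict jay. Cache (LRU->MRU): [ram dog apple melon pig]
  14. access melon: HIT. Cache (LRU->MRU): [ram dog apple pig melon]
  15. access melon: HIT. Cache (LRU->MRU): [ram dog apple pig melon]
  16. access melon: HIT. Cache (LRU->MRU): [ram dog apple pig melon]
  17. access apple: HIT. Cache (LRU->MRU): [ram dog pig melon apple]
  18. access melon: HIT. Cache (LRU->MRU): [ram dog pig apple melon]
  19. access dog: HIT. Cache (LRU->MRU): [ram pig apple melon dog]
  20. access melon: HIT. Cache (LRU->MRU): [ram pig apple dog melon]
  21. access dog: HIT. Cache (LRU->MRU): [ram pig apple melon dog]
  22. access hen: MISS, evict ram. Cache (LRU->MRU): [pig apple melon dog hen]
  23. access hen: HIT. Cache (LRU->MRU): [pig apple melon dog hen]
  24. access melon: HIT. Cache (LRU->MRU): [pig apple dog hen melon]
  25. access dog: HIT. Cache (LRU->MRU): [pig apple hen melon dog]
Total: 16 hits, 9 misses, 4 evictions

Hit rate = 16/25

Answer: 16/25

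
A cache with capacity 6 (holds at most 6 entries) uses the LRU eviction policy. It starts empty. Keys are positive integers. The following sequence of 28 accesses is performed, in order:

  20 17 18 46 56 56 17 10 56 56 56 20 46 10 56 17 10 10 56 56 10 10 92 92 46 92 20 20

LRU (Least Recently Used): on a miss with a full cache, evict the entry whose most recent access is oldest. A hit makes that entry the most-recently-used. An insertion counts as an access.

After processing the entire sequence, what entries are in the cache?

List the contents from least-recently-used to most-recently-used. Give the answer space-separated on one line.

Answer: 17 56 10 46 92 20

Derivation:
LRU simulation (capacity=6):
  1. access 20: MISS. Cache (LRU->MRU): [20]
  2. access 17: MISS. Cache (LRU->MRU): [20 17]
  3. access 18: MISS. Cache (LRU->MRU): [20 17 18]
  4. access 46: MISS. Cache (LRU->MRU): [20 17 18 46]
  5. access 56: MISS. Cache (LRU->MRU): [20 17 18 46 56]
  6. access 56: HIT. Cache (LRU->MRU): [20 17 18 46 56]
  7. access 17: HIT. Cache (LRU->MRU): [20 18 46 56 17]
  8. access 10: MISS. Cache (LRU->MRU): [20 18 46 56 17 10]
  9. access 56: HIT. Cache (LRU->MRU): [20 18 46 17 10 56]
  10. access 56: HIT. Cache (LRU->MRU): [20 18 46 17 10 56]
  11. access 56: HIT. Cache (LRU->MRU): [20 18 46 17 10 56]
  12. access 20: HIT. Cache (LRU->MRU): [18 46 17 10 56 20]
  13. access 46: HIT. Cache (LRU->MRU): [18 17 10 56 20 46]
  14. access 10: HIT. Cache (LRU->MRU): [18 17 56 20 46 10]
  15. access 56: HIT. Cache (LRU->MRU): [18 17 20 46 10 56]
  16. access 17: HIT. Cache (LRU->MRU): [18 20 46 10 56 17]
  17. access 10: HIT. Cache (LRU->MRU): [18 20 46 56 17 10]
  18. access 10: HIT. Cache (LRU->MRU): [18 20 46 56 17 10]
  19. access 56: HIT. Cache (LRU->MRU): [18 20 46 17 10 56]
  20. access 56: HIT. Cache (LRU->MRU): [18 20 46 17 10 56]
  21. access 10: HIT. Cache (LRU->MRU): [18 20 46 17 56 10]
  22. access 10: HIT. Cache (LRU->MRU): [18 20 46 17 56 10]
  23. access 92: MISS, evict 18. Cache (LRU->MRU): [20 46 17 56 10 92]
  24. access 92: HIT. Cache (LRU->MRU): [20 46 17 56 10 92]
  25. access 46: HIT. Cache (LRU->MRU): [20 17 56 10 92 46]
  26. access 92: HIT. Cache (LRU->MRU): [20 17 56 10 46 92]
  27. access 20: HIT. Cache (LRU->MRU): [17 56 10 46 92 20]
  28. access 20: HIT. Cache (LRU->MRU): [17 56 10 46 92 20]
Total: 21 hits, 7 misses, 1 evictions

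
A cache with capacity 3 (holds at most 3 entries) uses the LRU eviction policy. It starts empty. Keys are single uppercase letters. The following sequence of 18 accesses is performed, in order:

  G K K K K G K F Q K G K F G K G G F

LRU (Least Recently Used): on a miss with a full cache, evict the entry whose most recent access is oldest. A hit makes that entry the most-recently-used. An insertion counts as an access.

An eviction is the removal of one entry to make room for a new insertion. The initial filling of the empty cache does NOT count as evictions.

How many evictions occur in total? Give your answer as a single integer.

Answer: 3

Derivation:
LRU simulation (capacity=3):
  1. access G: MISS. Cache (LRU->MRU): [G]
  2. access K: MISS. Cache (LRU->MRU): [G K]
  3. access K: HIT. Cache (LRU->MRU): [G K]
  4. access K: HIT. Cache (LRU->MRU): [G K]
  5. access K: HIT. Cache (LRU->MRU): [G K]
  6. access G: HIT. Cache (LRU->MRU): [K G]
  7. access K: HIT. Cache (LRU->MRU): [G K]
  8. access F: MISS. Cache (LRU->MRU): [G K F]
  9. access Q: MISS, evict G. Cache (LRU->MRU): [K F Q]
  10. access K: HIT. Cache (LRU->MRU): [F Q K]
  11. access G: MISS, evict F. Cache (LRU->MRU): [Q K G]
  12. access K: HIT. Cache (LRU->MRU): [Q G K]
  13. access F: MISS, evict Q. Cache (LRU->MRU): [G K F]
  14. access G: HIT. Cache (LRU->MRU): [K F G]
  15. access K: HIT. Cache (LRU->MRU): [F G K]
  16. access G: HIT. Cache (LRU->MRU): [F K G]
  17. access G: HIT. Cache (LRU->MRU): [F K G]
  18. access F: HIT. Cache (LRU->MRU): [K G F]
Total: 12 hits, 6 misses, 3 evictions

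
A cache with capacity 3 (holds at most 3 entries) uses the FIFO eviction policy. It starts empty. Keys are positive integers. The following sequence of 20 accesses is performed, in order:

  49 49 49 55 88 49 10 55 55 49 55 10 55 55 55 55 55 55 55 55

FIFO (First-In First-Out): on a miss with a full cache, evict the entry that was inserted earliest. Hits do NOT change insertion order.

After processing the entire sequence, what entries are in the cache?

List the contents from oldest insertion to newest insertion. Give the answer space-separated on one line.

FIFO simulation (capacity=3):
  1. access 49: MISS. Cache (old->new): [49]
  2. access 49: HIT. Cache (old->new): [49]
  3. access 49: HIT. Cache (old->new): [49]
  4. access 55: MISS. Cache (old->new): [49 55]
  5. access 88: MISS. Cache (old->new): [49 55 88]
  6. access 49: HIT. Cache (old->new): [49 55 88]
  7. access 10: MISS, evict 49. Cache (old->new): [55 88 10]
  8. access 55: HIT. Cache (old->new): [55 88 10]
  9. access 55: HIT. Cache (old->new): [55 88 10]
  10. access 49: MISS, evict 55. Cache (old->new): [88 10 49]
  11. access 55: MISS, evict 88. Cache (old->new): [10 49 55]
  12. access 10: HIT. Cache (old->new): [10 49 55]
  13. access 55: HIT. Cache (old->new): [10 49 55]
  14. access 55: HIT. Cache (old->new): [10 49 55]
  15. access 55: HIT. Cache (old->new): [10 49 55]
  16. access 55: HIT. Cache (old->new): [10 49 55]
  17. access 55: HIT. Cache (old->new): [10 49 55]
  18. access 55: HIT. Cache (old->new): [10 49 55]
  19. access 55: HIT. Cache (old->new): [10 49 55]
  20. access 55: HIT. Cache (old->new): [10 49 55]
Total: 14 hits, 6 misses, 3 evictions

Answer: 10 49 55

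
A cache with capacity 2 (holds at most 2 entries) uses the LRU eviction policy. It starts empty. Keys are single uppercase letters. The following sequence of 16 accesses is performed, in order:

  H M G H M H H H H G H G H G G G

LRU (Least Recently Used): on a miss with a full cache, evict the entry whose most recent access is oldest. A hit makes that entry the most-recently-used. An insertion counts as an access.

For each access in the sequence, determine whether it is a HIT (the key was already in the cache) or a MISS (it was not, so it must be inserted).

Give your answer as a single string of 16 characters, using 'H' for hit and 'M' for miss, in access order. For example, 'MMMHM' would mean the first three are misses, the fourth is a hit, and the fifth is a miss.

Answer: MMMMMHHHHMHHHHHH

Derivation:
LRU simulation (capacity=2):
  1. access H: MISS. Cache (LRU->MRU): [H]
  2. access M: MISS. Cache (LRU->MRU): [H M]
  3. access G: MISS, evict H. Cache (LRU->MRU): [M G]
  4. access H: MISS, evict M. Cache (LRU->MRU): [G H]
  5. access M: MISS, evict G. Cache (LRU->MRU): [H M]
  6. access H: HIT. Cache (LRU->MRU): [M H]
  7. access H: HIT. Cache (LRU->MRU): [M H]
  8. access H: HIT. Cache (LRU->MRU): [M H]
  9. access H: HIT. Cache (LRU->MRU): [M H]
  10. access G: MISS, evict M. Cache (LRU->MRU): [H G]
  11. access H: HIT. Cache (LRU->MRU): [G H]
  12. access G: HIT. Cache (LRU->MRU): [H G]
  13. access H: HIT. Cache (LRU->MRU): [G H]
  14. access G: HIT. Cache (LRU->MRU): [H G]
  15. access G: HIT. Cache (LRU->MRU): [H G]
  16. access G: HIT. Cache (LRU->MRU): [H G]
Total: 10 hits, 6 misses, 4 evictions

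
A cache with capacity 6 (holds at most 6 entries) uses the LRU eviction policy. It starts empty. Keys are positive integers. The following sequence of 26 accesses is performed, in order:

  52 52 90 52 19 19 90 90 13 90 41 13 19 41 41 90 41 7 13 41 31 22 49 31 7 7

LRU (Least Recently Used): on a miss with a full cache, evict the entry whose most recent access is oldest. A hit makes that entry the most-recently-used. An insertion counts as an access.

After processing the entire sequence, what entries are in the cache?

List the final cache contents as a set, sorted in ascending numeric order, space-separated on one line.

Answer: 7 13 22 31 41 49

Derivation:
LRU simulation (capacity=6):
  1. access 52: MISS. Cache (LRU->MRU): [52]
  2. access 52: HIT. Cache (LRU->MRU): [52]
  3. access 90: MISS. Cache (LRU->MRU): [52 90]
  4. access 52: HIT. Cache (LRU->MRU): [90 52]
  5. access 19: MISS. Cache (LRU->MRU): [90 52 19]
  6. access 19: HIT. Cache (LRU->MRU): [90 52 19]
  7. access 90: HIT. Cache (LRU->MRU): [52 19 90]
  8. access 90: HIT. Cache (LRU->MRU): [52 19 90]
  9. access 13: MISS. Cache (LRU->MRU): [52 19 90 13]
  10. access 90: HIT. Cache (LRU->MRU): [52 19 13 90]
  11. access 41: MISS. Cache (LRU->MRU): [52 19 13 90 41]
  12. access 13: HIT. Cache (LRU->MRU): [52 19 90 41 13]
  13. access 19: HIT. Cache (LRU->MRU): [52 90 41 13 19]
  14. access 41: HIT. Cache (LRU->MRU): [52 90 13 19 41]
  15. access 41: HIT. Cache (LRU->MRU): [52 90 13 19 41]
  16. access 90: HIT. Cache (LRU->MRU): [52 13 19 41 90]
  17. access 41: HIT. Cache (LRU->MRU): [52 13 19 90 41]
  18. access 7: MISS. Cache (LRU->MRU): [52 13 19 90 41 7]
  19. access 13: HIT. Cache (LRU->MRU): [52 19 90 41 7 13]
  20. access 41: HIT. Cache (LRU->MRU): [52 19 90 7 13 41]
  21. access 31: MISS, evict 52. Cache (LRU->MRU): [19 90 7 13 41 31]
  22. access 22: MISS, evict 19. Cache (LRU->MRU): [90 7 13 41 31 22]
  23. access 49: MISS, evict 90. Cache (LRU->MRU): [7 13 41 31 22 49]
  24. access 31: HIT. Cache (LRU->MRU): [7 13 41 22 49 31]
  25. access 7: HIT. Cache (LRU->MRU): [13 41 22 49 31 7]
  26. access 7: HIT. Cache (LRU->MRU): [13 41 22 49 31 7]
Total: 17 hits, 9 misses, 3 evictions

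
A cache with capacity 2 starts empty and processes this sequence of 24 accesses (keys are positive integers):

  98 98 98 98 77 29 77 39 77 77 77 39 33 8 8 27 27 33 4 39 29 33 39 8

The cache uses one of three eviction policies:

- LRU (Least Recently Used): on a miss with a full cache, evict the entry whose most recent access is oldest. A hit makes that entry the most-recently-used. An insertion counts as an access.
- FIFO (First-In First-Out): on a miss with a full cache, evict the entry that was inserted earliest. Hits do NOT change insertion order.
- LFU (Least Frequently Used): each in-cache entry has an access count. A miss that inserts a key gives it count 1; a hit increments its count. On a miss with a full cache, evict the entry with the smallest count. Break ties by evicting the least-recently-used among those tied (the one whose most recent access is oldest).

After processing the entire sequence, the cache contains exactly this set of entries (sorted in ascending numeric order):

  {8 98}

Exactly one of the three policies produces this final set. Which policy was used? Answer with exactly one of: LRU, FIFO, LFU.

Simulating under each policy and comparing final sets:
  LRU: final set = {8 39} -> differs
  FIFO: final set = {8 39} -> differs
  LFU: final set = {8 98} -> MATCHES target
Only LFU produces the target set.

Answer: LFU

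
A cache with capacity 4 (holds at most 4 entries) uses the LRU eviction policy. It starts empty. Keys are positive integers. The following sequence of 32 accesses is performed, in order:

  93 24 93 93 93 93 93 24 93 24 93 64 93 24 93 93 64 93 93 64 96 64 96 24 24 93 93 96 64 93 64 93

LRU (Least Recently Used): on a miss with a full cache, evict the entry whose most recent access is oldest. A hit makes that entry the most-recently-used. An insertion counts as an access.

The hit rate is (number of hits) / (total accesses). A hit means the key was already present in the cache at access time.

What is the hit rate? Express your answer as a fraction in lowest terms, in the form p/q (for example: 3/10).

Answer: 7/8

Derivation:
LRU simulation (capacity=4):
  1. access 93: MISS. Cache (LRU->MRU): [93]
  2. access 24: MISS. Cache (LRU->MRU): [93 24]
  3. access 93: HIT. Cache (LRU->MRU): [24 93]
  4. access 93: HIT. Cache (LRU->MRU): [24 93]
  5. access 93: HIT. Cache (LRU->MRU): [24 93]
  6. access 93: HIT. Cache (LRU->MRU): [24 93]
  7. access 93: HIT. Cache (LRU->MRU): [24 93]
  8. access 24: HIT. Cache (LRU->MRU): [93 24]
  9. access 93: HIT. Cache (LRU->MRU): [24 93]
  10. access 24: HIT. Cache (LRU->MRU): [93 24]
  11. access 93: HIT. Cache (LRU->MRU): [24 93]
  12. access 64: MISS. Cache (LRU->MRU): [24 93 64]
  13. access 93: HIT. Cache (LRU->MRU): [24 64 93]
  14. access 24: HIT. Cache (LRU->MRU): [64 93 24]
  15. access 93: HIT. Cache (LRU->MRU): [64 24 93]
  16. access 93: HIT. Cache (LRU->MRU): [64 24 93]
  17. access 64: HIT. Cache (LRU->MRU): [24 93 64]
  18. access 93: HIT. Cache (LRU->MRU): [24 64 93]
  19. access 93: HIT. Cache (LRU->MRU): [24 64 93]
  20. access 64: HIT. Cache (LRU->MRU): [24 93 64]
  21. access 96: MISS. Cache (LRU->MRU): [24 93 64 96]
  22. access 64: HIT. Cache (LRU->MRU): [24 93 96 64]
  23. access 96: HIT. Cache (LRU->MRU): [24 93 64 96]
  24. access 24: HIT. Cache (LRU->MRU): [93 64 96 24]
  25. access 24: HIT. Cache (LRU->MRU): [93 64 96 24]
  26. access 93: HIT. Cache (LRU->MRU): [64 96 24 93]
  27. access 93: HIT. Cache (LRU->MRU): [64 96 24 93]
  28. access 96: HIT. Cache (LRU->MRU): [64 24 93 96]
  29. access 64: HIT. Cache (LRU->MRU): [24 93 96 64]
  30. access 93: HIT. Cache (LRU->MRU): [24 96 64 93]
  31. access 64: HIT. Cache (LRU->MRU): [24 96 93 64]
  32. access 93: HIT. Cache (LRU->MRU): [24 96 64 93]
Total: 28 hits, 4 misses, 0 evictions

Hit rate = 28/32 = 7/8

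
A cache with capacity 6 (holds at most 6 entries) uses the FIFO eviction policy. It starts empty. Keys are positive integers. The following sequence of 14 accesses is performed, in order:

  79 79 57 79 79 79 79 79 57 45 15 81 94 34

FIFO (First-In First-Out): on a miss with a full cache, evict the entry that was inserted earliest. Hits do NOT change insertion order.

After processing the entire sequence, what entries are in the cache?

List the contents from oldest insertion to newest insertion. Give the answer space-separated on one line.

Answer: 57 45 15 81 94 34

Derivation:
FIFO simulation (capacity=6):
  1. access 79: MISS. Cache (old->new): [79]
  2. access 79: HIT. Cache (old->new): [79]
  3. access 57: MISS. Cache (old->new): [79 57]
  4. access 79: HIT. Cache (old->new): [79 57]
  5. access 79: HIT. Cache (old->new): [79 57]
  6. access 79: HIT. Cache (old->new): [79 57]
  7. access 79: HIT. Cache (old->new): [79 57]
  8. access 79: HIT. Cache (old->new): [79 57]
  9. access 57: HIT. Cache (old->new): [79 57]
  10. access 45: MISS. Cache (old->new): [79 57 45]
  11. access 15: MISS. Cache (old->new): [79 57 45 15]
  12. access 81: MISS. Cache (old->new): [79 57 45 15 81]
  13. access 94: MISS. Cache (old->new): [79 57 45 15 81 94]
  14. access 34: MISS, evict 79. Cache (old->new): [57 45 15 81 94 34]
Total: 7 hits, 7 misses, 1 evictions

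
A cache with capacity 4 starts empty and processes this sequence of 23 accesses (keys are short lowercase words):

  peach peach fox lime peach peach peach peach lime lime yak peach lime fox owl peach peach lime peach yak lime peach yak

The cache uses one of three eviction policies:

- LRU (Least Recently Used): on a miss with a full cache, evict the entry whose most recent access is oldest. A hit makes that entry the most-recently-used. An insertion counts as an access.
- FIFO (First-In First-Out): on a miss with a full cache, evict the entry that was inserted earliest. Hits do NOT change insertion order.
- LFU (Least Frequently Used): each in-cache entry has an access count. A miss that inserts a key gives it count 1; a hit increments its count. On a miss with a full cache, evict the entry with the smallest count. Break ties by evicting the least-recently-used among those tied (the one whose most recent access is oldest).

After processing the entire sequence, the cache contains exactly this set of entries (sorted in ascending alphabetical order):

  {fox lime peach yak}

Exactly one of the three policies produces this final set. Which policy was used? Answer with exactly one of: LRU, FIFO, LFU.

Simulating under each policy and comparing final sets:
  LRU: final set = {lime owl peach yak} -> differs
  FIFO: final set = {lime owl peach yak} -> differs
  LFU: final set = {fox lime peach yak} -> MATCHES target
Only LFU produces the target set.

Answer: LFU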